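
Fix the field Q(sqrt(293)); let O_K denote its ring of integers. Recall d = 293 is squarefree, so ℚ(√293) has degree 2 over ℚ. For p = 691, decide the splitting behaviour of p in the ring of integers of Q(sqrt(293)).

inert — (691) stays prime in O_K

293 mod 4 = 1, hence disc K = 293 and O_K = ℤ[(1+√293)/2].
disc(K) = 293 is not divisible by 691; 691 is unramified.
(293/691) = 293^345 mod 691 = 690, giving Legendre symbol -1.
Legendre symbol -1 ⇒ 691 is inert.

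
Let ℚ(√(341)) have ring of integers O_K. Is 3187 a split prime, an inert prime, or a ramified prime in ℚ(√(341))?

p is inert

d = 341 ≡ 1 (mod 4), so O_K = ℤ[(1+√341)/2] and disc(K) = d = 341.
Since gcd(3187, 341) = 1 the prime 3187 does not ramify.
Euler's criterion: 341^1593 mod 3187 = 3186. Thus (341|3187) = -1.
d is a non-residue mod p, hence 3187 remains inert in O_K.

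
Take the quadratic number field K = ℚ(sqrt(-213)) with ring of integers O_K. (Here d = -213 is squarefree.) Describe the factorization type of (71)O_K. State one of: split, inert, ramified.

d = -213 ≡ 3 (mod 4), so O_K = ℤ[√-213] and disc(K) = 4d = -852.
71 divides disc(K) = -852, so 71 ramifies.

ramified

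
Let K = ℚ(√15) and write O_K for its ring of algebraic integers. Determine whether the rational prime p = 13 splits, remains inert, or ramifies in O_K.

15 mod 4 = 3, hence disc K = 4·15 = 60 and O_K = ℤ[√15].
13 ∤ 60, so 13 is unramified.
Euler's criterion: 15^6 mod 13 = 12. Thus (15|13) = -1.
Legendre symbol -1 ⇒ 13 is inert.

remains prime (inert)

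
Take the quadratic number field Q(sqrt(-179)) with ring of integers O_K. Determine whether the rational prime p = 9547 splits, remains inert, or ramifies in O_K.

9547 splits in O_K

Since -179 ≡ 1 mod 4, the ring of integers is ℤ[(1+√-179)/2] with discriminant -179.
9547 ∤ -179, so 9547 is unramified.
Compute (-179/9547) via Euler: 9368^((9547-1)/2) mod 9547 = 1, so (-179/9547) = 1.
Legendre symbol 1 ⇒ 9547 is split.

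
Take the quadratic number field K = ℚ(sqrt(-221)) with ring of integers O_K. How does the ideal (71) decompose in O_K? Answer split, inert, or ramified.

Since -221 ≢ 1 mod 4, the ring of integers is ℤ[√-221] with discriminant 4·(-221) = -884.
71 ∤ -884, so 71 is unramified.
Legendre symbol by Euler's criterion: (-221/71) ≡ (-221)^35 ≡ 70 (mod 71), i.e. (-221/71) = -1.
(-221/71) = -1, so 71 is inert.

71 remains inert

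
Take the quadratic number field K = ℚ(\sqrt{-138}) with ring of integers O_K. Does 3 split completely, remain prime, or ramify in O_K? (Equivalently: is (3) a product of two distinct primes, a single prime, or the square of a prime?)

ramified

-138 mod 4 = 2, hence disc K = 4·(-138) = -552 and O_K = ℤ[√-138].
3 divides disc(K) = -552, so 3 ramifies.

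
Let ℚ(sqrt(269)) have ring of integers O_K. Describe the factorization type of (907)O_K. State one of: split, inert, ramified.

split — (907) = 𝔭₁𝔭₂ with 𝔭₁ ≠ 𝔭₂

d = 269 ≡ 1 (mod 4), so O_K = ℤ[(1+√269)/2] and disc(K) = d = 269.
Since gcd(907, 269) = 1 the prime 907 does not ramify.
(269/907) = 269^453 mod 907 = 1, giving Legendre symbol 1.
Legendre symbol 1 ⇒ 907 is split.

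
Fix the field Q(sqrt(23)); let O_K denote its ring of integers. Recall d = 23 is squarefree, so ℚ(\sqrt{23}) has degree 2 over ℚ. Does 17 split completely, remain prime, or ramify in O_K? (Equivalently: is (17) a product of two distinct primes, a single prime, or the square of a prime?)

Since 23 ≢ 1 mod 4, the ring of integers is ℤ[√23] with discriminant 4·23 = 92.
17 ∤ 92, so 17 is unramified.
Compute (23/17) via Euler: 6^((17-1)/2) mod 17 = 16, so (23/17) = -1.
d is a non-residue mod p, hence 17 remains inert in O_K.

remains prime (inert)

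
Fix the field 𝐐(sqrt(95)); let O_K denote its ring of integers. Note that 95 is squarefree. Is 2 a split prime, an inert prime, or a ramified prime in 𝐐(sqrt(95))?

2 is ramified

d = 95 ≡ 3 (mod 4), so O_K = ℤ[√95] and disc(K) = 4d = 380.
Ramification test: 2 | 380. The prime 2 ramifies in K.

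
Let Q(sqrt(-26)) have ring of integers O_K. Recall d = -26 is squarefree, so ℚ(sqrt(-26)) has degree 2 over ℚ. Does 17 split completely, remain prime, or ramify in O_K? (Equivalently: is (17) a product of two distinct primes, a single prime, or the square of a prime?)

p splits

d = -26 ≡ 2 (mod 4), so O_K = ℤ[√-26] and disc(K) = 4d = -104.
17 ∤ -104, so 17 is unramified.
(-26/17) = 8^8 mod 17 = 1, giving Legendre symbol 1.
d is a quadratic residue mod p, hence 17 splits in O_K.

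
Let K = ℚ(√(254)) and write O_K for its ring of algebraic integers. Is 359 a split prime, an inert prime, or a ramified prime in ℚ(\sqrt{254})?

Since 254 ≢ 1 mod 4, the ring of integers is ℤ[√254] with discriminant 4·254 = 1016.
359 ∤ 1016, so 359 is unramified.
Euler's criterion: 254^179 mod 359 = 1. Thus (254|359) = 1.
Legendre symbol 1 ⇒ 359 is split.

splits completely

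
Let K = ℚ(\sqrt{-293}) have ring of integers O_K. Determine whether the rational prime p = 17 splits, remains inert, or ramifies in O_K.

Since -293 ≢ 1 mod 4, the ring of integers is ℤ[√-293] with discriminant 4·(-293) = -1172.
Since gcd(17, -1172) = 1 the prime 17 does not ramify.
Legendre symbol by Euler's criterion: (-293/17) ≡ (-293)^8 ≡ 1 (mod 17), i.e. (-293/17) = 1.
d is a quadratic residue mod p, hence 17 splits in O_K.

p splits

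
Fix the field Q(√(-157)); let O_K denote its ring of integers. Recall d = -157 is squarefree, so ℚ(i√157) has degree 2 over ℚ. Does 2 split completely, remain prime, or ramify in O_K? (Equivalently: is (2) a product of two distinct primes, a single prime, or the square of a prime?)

Since -157 ≢ 1 mod 4, the ring of integers is ℤ[√-157] with discriminant 4·(-157) = -628.
2 divides disc(K) = -628, so 2 ramifies.

p ramifies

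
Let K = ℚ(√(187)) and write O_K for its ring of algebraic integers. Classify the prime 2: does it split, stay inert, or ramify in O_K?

Since 187 ≢ 1 mod 4, the ring of integers is ℤ[√187] with discriminant 4·187 = 748.
Ramification test: 2 | 748. The prime 2 ramifies in K.

ramified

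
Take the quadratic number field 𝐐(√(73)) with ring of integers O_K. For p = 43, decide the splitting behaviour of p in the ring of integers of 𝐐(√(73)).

Since 73 ≡ 1 mod 4, the ring of integers is ℤ[(1+√73)/2] with discriminant 73.
disc(K) = 73 is not divisible by 43; 43 is unramified.
Legendre symbol by Euler's criterion: (73/43) ≡ 73^21 ≡ 42 (mod 43), i.e. (73/43) = -1.
d is a non-residue mod p, hence 43 remains inert in O_K.

inert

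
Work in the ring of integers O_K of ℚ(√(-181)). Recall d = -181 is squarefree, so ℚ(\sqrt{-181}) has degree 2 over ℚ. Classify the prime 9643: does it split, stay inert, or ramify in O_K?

split

-181 mod 4 = 3, hence disc K = 4·(-181) = -724 and O_K = ℤ[√-181].
disc(K) = -724 is not divisible by 9643; 9643 is unramified.
Euler's criterion: (-181)^4821 mod 9643 = 1. Thus (-181|9643) = 1.
(-181/9643) = 1, so 9643 splits.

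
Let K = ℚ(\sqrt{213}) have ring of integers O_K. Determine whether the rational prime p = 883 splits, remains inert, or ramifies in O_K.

883 remains inert

d = 213 ≡ 1 (mod 4), so O_K = ℤ[(1+√213)/2] and disc(K) = d = 213.
883 ∤ 213, so 883 is unramified.
Legendre symbol by Euler's criterion: (213/883) ≡ 213^441 ≡ 882 (mod 883), i.e. (213/883) = -1.
d is a non-residue mod p, hence 883 remains inert in O_K.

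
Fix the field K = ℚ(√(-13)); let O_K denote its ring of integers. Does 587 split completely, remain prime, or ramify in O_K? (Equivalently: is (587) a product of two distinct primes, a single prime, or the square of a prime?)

split

-13 mod 4 = 3, hence disc K = 4·(-13) = -52 and O_K = ℤ[√-13].
disc(K) = -52 is not divisible by 587; 587 is unramified.
(-13/587) = 574^293 mod 587 = 1, giving Legendre symbol 1.
(-13/587) = 1, so 587 splits.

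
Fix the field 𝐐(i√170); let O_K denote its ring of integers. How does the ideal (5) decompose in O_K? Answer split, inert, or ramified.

-170 mod 4 = 2, hence disc K = 4·(-170) = -680 and O_K = ℤ[√-170].
Ramification test: 5 | -680. The prime 5 ramifies in K.

ramifies in O_K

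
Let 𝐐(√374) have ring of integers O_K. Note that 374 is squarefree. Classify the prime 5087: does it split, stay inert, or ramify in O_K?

inert

374 mod 4 = 2, hence disc K = 4·374 = 1496 and O_K = ℤ[√374].
5087 ∤ 1496, so 5087 is unramified.
Euler's criterion: 374^2543 mod 5087 = 5086. Thus (374|5087) = -1.
(374/5087) = -1, so 5087 is inert.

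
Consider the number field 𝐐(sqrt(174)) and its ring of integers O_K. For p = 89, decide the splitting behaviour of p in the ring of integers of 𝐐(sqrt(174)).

p splits

174 mod 4 = 2, hence disc K = 4·174 = 696 and O_K = ℤ[√174].
89 ∤ 696, so 89 is unramified.
Euler's criterion: 174^44 mod 89 = 1. Thus (174|89) = 1.
Legendre symbol 1 ⇒ 89 is split.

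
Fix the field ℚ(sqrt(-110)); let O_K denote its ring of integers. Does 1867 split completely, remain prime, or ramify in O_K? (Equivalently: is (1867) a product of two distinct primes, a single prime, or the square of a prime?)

inert — (1867) stays prime in O_K

-110 mod 4 = 2, hence disc K = 4·(-110) = -440 and O_K = ℤ[√-110].
1867 ∤ -440, so 1867 is unramified.
(-110/1867) = 1757^933 mod 1867 = 1866, giving Legendre symbol -1.
d is a non-residue mod p, hence 1867 remains inert in O_K.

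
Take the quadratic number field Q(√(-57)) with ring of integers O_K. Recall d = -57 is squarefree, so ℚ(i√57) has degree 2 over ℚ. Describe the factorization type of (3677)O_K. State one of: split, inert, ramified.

split

d = -57 ≡ 3 (mod 4), so O_K = ℤ[√-57] and disc(K) = 4d = -228.
3677 ∤ -228, so 3677 is unramified.
Legendre symbol by Euler's criterion: (-57/3677) ≡ (-57)^1838 ≡ 1 (mod 3677), i.e. (-57/3677) = 1.
(-57/3677) = 1, so 3677 splits.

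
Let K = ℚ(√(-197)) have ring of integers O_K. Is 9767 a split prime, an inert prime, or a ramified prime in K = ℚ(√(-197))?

Since -197 ≢ 1 mod 4, the ring of integers is ℤ[√-197] with discriminant 4·(-197) = -788.
9767 ∤ -788, so 9767 is unramified.
Euler's criterion: (-197)^4883 mod 9767 = 9766. Thus (-197|9767) = -1.
Legendre symbol -1 ⇒ 9767 is inert.

inert — (9767) stays prime in O_K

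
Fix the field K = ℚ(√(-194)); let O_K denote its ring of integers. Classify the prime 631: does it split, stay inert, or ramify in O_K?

p is inert

d = -194 ≡ 2 (mod 4), so O_K = ℤ[√-194] and disc(K) = 4d = -776.
Since gcd(631, -776) = 1 the prime 631 does not ramify.
Euler's criterion: (-194)^315 mod 631 = 630. Thus (-194|631) = -1.
Legendre symbol -1 ⇒ 631 is inert.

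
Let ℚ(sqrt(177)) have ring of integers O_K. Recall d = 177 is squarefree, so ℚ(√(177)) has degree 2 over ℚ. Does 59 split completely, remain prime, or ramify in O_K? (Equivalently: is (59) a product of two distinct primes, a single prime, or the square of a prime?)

ramifies in O_K

177 mod 4 = 1, hence disc K = 177 and O_K = ℤ[(1+√177)/2].
Ramification test: 59 | 177. The prime 59 ramifies in K.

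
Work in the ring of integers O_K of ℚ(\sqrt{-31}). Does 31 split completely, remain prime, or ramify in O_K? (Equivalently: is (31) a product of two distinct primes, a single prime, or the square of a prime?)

ramified — (31) = 𝔭²

Since -31 ≡ 1 mod 4, the ring of integers is ℤ[(1+√-31)/2] with discriminant -31.
31 divides disc(K) = -31, so 31 ramifies.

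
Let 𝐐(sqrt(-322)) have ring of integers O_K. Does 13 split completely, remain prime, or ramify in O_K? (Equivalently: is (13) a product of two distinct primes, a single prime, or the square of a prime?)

split — (13) = 𝔭₁𝔭₂ with 𝔭₁ ≠ 𝔭₂

d = -322 ≡ 2 (mod 4), so O_K = ℤ[√-322] and disc(K) = 4d = -1288.
Since gcd(13, -1288) = 1 the prime 13 does not ramify.
Euler's criterion: (-322)^6 mod 13 = 1. Thus (-322|13) = 1.
Legendre symbol 1 ⇒ 13 is split.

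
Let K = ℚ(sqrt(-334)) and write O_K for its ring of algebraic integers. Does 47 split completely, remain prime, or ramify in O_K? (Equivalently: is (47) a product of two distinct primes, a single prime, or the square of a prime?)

splits completely

-334 mod 4 = 2, hence disc K = 4·(-334) = -1336 and O_K = ℤ[√-334].
47 ∤ -1336, so 47 is unramified.
(-334/47) = 42^23 mod 47 = 1, giving Legendre symbol 1.
d is a quadratic residue mod p, hence 47 splits in O_K.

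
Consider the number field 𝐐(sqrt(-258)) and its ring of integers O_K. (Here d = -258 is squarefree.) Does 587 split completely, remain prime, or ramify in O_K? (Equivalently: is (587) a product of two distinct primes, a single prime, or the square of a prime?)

Since -258 ≢ 1 mod 4, the ring of integers is ℤ[√-258] with discriminant 4·(-258) = -1032.
disc(K) = -1032 is not divisible by 587; 587 is unramified.
Legendre symbol by Euler's criterion: (-258/587) ≡ (-258)^293 ≡ 1 (mod 587), i.e. (-258/587) = 1.
Legendre symbol 1 ⇒ 587 is split.

p splits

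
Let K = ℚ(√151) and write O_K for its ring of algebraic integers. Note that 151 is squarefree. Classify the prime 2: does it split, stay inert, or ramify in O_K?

ramified

Since 151 ≢ 1 mod 4, the ring of integers is ℤ[√151] with discriminant 4·151 = 604.
disc(K) = 604 = 2·302, so p = 2 is ramified.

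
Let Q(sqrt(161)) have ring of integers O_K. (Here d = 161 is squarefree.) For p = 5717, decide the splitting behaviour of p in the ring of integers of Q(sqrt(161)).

inert — (5717) stays prime in O_K

161 mod 4 = 1, hence disc K = 161 and O_K = ℤ[(1+√161)/2].
Since gcd(5717, 161) = 1 the prime 5717 does not ramify.
(161/5717) = 161^2858 mod 5717 = 5716, giving Legendre symbol -1.
Legendre symbol -1 ⇒ 5717 is inert.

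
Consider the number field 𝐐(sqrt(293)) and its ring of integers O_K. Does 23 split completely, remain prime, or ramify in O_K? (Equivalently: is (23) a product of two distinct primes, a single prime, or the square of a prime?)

p is inert

293 mod 4 = 1, hence disc K = 293 and O_K = ℤ[(1+√293)/2].
Since gcd(23, 293) = 1 the prime 23 does not ramify.
Legendre symbol by Euler's criterion: (293/23) ≡ 293^11 ≡ 22 (mod 23), i.e. (293/23) = -1.
d is a non-residue mod p, hence 23 remains inert in O_K.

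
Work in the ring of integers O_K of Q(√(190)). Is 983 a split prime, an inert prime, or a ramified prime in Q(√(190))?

Since 190 ≢ 1 mod 4, the ring of integers is ℤ[√190] with discriminant 4·190 = 760.
disc(K) = 760 is not divisible by 983; 983 is unramified.
Compute (190/983) via Euler: 190^((983-1)/2) mod 983 = 982, so (190/983) = -1.
(190/983) = -1, so 983 is inert.

remains prime (inert)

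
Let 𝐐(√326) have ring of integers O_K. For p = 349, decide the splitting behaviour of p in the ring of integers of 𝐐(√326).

d = 326 ≡ 2 (mod 4), so O_K = ℤ[√326] and disc(K) = 4d = 1304.
Since gcd(349, 1304) = 1 the prime 349 does not ramify.
(326/349) = 326^174 mod 349 = 1, giving Legendre symbol 1.
d is a quadratic residue mod p, hence 349 splits in O_K.

349 splits in O_K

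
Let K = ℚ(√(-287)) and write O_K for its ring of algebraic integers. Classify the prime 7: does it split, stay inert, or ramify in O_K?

Since -287 ≡ 1 mod 4, the ring of integers is ℤ[(1+√-287)/2] with discriminant -287.
Ramification test: 7 | -287. The prime 7 ramifies in K.

p ramifies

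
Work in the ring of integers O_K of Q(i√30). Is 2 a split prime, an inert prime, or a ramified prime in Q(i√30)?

-30 mod 4 = 2, hence disc K = 4·(-30) = -120 and O_K = ℤ[√-30].
Ramification test: 2 | -120. The prime 2 ramifies in K.

ramified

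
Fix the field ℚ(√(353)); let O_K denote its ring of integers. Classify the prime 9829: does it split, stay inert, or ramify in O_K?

353 mod 4 = 1, hence disc K = 353 and O_K = ℤ[(1+√353)/2].
9829 ∤ 353, so 9829 is unramified.
Euler's criterion: 353^4914 mod 9829 = 9828. Thus (353|9829) = -1.
d is a non-residue mod p, hence 9829 remains inert in O_K.

inert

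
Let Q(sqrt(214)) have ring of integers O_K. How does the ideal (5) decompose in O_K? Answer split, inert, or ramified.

splits completely

Since 214 ≢ 1 mod 4, the ring of integers is ℤ[√214] with discriminant 4·214 = 856.
5 ∤ 856, so 5 is unramified.
(214/5) = 4^2 mod 5 = 1, giving Legendre symbol 1.
Legendre symbol 1 ⇒ 5 is split.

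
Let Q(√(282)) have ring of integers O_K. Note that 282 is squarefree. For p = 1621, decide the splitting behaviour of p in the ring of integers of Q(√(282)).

282 mod 4 = 2, hence disc K = 4·282 = 1128 and O_K = ℤ[√282].
Since gcd(1621, 1128) = 1 the prime 1621 does not ramify.
Euler's criterion: 282^810 mod 1621 = 1. Thus (282|1621) = 1.
(282/1621) = 1, so 1621 splits.

split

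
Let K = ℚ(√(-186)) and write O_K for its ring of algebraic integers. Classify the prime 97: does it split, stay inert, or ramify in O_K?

d = -186 ≡ 2 (mod 4), so O_K = ℤ[√-186] and disc(K) = 4d = -744.
disc(K) = -744 is not divisible by 97; 97 is unramified.
(-186/97) = 8^48 mod 97 = 1, giving Legendre symbol 1.
Legendre symbol 1 ⇒ 97 is split.

split — (97) = 𝔭₁𝔭₂ with 𝔭₁ ≠ 𝔭₂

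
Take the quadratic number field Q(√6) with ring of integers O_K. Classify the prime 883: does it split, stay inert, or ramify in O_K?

split — (883) = 𝔭₁𝔭₂ with 𝔭₁ ≠ 𝔭₂

Since 6 ≢ 1 mod 4, the ring of integers is ℤ[√6] with discriminant 4·6 = 24.
883 ∤ 24, so 883 is unramified.
(6/883) = 6^441 mod 883 = 1, giving Legendre symbol 1.
d is a quadratic residue mod p, hence 883 splits in O_K.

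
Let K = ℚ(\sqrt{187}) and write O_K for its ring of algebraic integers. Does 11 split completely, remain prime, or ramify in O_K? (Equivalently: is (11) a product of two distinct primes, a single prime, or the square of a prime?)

d = 187 ≡ 3 (mod 4), so O_K = ℤ[√187] and disc(K) = 4d = 748.
11 divides disc(K) = 748, so 11 ramifies.

p ramifies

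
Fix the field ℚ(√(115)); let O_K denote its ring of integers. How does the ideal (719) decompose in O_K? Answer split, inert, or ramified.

719 remains inert

d = 115 ≡ 3 (mod 4), so O_K = ℤ[√115] and disc(K) = 4d = 460.
Since gcd(719, 460) = 1 the prime 719 does not ramify.
Euler's criterion: 115^359 mod 719 = 718. Thus (115|719) = -1.
(115/719) = -1, so 719 is inert.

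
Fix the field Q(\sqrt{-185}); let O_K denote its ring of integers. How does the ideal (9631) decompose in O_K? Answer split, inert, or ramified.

d = -185 ≡ 3 (mod 4), so O_K = ℤ[√-185] and disc(K) = 4d = -740.
disc(K) = -740 is not divisible by 9631; 9631 is unramified.
(-185/9631) = 9446^4815 mod 9631 = 9630, giving Legendre symbol -1.
d is a non-residue mod p, hence 9631 remains inert in O_K.

inert — (9631) stays prime in O_K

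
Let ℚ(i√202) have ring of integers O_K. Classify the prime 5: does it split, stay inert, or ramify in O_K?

inert

d = -202 ≡ 2 (mod 4), so O_K = ℤ[√-202] and disc(K) = 4d = -808.
disc(K) = -808 is not divisible by 5; 5 is unramified.
Compute (-202/5) via Euler: 3^((5-1)/2) mod 5 = 4, so (-202/5) = -1.
d is a non-residue mod p, hence 5 remains inert in O_K.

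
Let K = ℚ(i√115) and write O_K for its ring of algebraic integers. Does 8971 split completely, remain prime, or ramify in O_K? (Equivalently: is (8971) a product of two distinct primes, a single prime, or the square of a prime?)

8971 splits in O_K

d = -115 ≡ 1 (mod 4), so O_K = ℤ[(1+√-115)/2] and disc(K) = d = -115.
Since gcd(8971, -115) = 1 the prime 8971 does not ramify.
Euler's criterion: (-115)^4485 mod 8971 = 1. Thus (-115|8971) = 1.
(-115/8971) = 1, so 8971 splits.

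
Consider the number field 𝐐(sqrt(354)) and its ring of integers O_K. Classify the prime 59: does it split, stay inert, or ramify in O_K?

ramified

354 mod 4 = 2, hence disc K = 4·354 = 1416 and O_K = ℤ[√354].
Ramification test: 59 | 1416. The prime 59 ramifies in K.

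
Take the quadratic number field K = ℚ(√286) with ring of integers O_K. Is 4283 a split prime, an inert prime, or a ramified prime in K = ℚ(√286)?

4283 remains inert

286 mod 4 = 2, hence disc K = 4·286 = 1144 and O_K = ℤ[√286].
disc(K) = 1144 is not divisible by 4283; 4283 is unramified.
Euler's criterion: 286^2141 mod 4283 = 4282. Thus (286|4283) = -1.
Legendre symbol -1 ⇒ 4283 is inert.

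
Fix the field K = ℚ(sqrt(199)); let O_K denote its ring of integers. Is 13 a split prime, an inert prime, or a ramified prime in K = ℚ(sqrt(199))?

split

d = 199 ≡ 3 (mod 4), so O_K = ℤ[√199] and disc(K) = 4d = 796.
13 ∤ 796, so 13 is unramified.
(199/13) = 4^6 mod 13 = 1, giving Legendre symbol 1.
d is a quadratic residue mod p, hence 13 splits in O_K.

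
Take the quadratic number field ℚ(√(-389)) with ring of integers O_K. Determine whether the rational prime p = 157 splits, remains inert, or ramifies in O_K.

p splits

d = -389 ≡ 3 (mod 4), so O_K = ℤ[√-389] and disc(K) = 4d = -1556.
157 ∤ -1556, so 157 is unramified.
Legendre symbol by Euler's criterion: (-389/157) ≡ (-389)^78 ≡ 1 (mod 157), i.e. (-389/157) = 1.
d is a quadratic residue mod p, hence 157 splits in O_K.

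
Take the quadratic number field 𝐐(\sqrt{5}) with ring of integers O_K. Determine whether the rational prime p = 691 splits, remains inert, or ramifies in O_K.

691 splits in O_K

5 mod 4 = 1, hence disc K = 5 and O_K = ℤ[(1+√5)/2].
691 ∤ 5, so 691 is unramified.
Compute (5/691) via Euler: 5^((691-1)/2) mod 691 = 1, so (5/691) = 1.
Legendre symbol 1 ⇒ 691 is split.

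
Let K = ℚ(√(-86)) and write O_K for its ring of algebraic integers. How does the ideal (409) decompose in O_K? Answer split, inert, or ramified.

Since -86 ≢ 1 mod 4, the ring of integers is ℤ[√-86] with discriminant 4·(-86) = -344.
Since gcd(409, -344) = 1 the prime 409 does not ramify.
Compute (-86/409) via Euler: 323^((409-1)/2) mod 409 = 408, so (-86/409) = -1.
Legendre symbol -1 ⇒ 409 is inert.

remains prime (inert)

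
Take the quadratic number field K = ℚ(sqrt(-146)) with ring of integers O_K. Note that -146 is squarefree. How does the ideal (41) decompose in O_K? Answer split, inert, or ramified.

p splits

-146 mod 4 = 2, hence disc K = 4·(-146) = -584 and O_K = ℤ[√-146].
Since gcd(41, -584) = 1 the prime 41 does not ramify.
Legendre symbol by Euler's criterion: (-146/41) ≡ (-146)^20 ≡ 1 (mod 41), i.e. (-146/41) = 1.
d is a quadratic residue mod p, hence 41 splits in O_K.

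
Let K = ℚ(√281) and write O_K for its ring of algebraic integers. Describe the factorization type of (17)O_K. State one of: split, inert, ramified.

Since 281 ≡ 1 mod 4, the ring of integers is ℤ[(1+√281)/2] with discriminant 281.
disc(K) = 281 is not divisible by 17; 17 is unramified.
(281/17) = 9^8 mod 17 = 1, giving Legendre symbol 1.
d is a quadratic residue mod p, hence 17 splits in O_K.

split — (17) = 𝔭₁𝔭₂ with 𝔭₁ ≠ 𝔭₂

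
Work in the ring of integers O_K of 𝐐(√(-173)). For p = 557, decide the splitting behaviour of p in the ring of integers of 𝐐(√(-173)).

Since -173 ≢ 1 mod 4, the ring of integers is ℤ[√-173] with discriminant 4·(-173) = -692.
557 ∤ -692, so 557 is unramified.
Euler's criterion: (-173)^278 mod 557 = 1. Thus (-173|557) = 1.
Legendre symbol 1 ⇒ 557 is split.

splits completely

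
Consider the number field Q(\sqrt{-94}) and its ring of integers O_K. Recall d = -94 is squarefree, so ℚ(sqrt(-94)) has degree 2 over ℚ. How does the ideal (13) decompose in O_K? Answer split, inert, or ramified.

-94 mod 4 = 2, hence disc K = 4·(-94) = -376 and O_K = ℤ[√-94].
Since gcd(13, -376) = 1 the prime 13 does not ramify.
Compute (-94/13) via Euler: 10^((13-1)/2) mod 13 = 1, so (-94/13) = 1.
d is a quadratic residue mod p, hence 13 splits in O_K.

13 splits in O_K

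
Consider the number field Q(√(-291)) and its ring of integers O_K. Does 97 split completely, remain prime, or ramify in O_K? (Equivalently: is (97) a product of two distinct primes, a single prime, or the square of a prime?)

-291 mod 4 = 1, hence disc K = -291 and O_K = ℤ[(1+√-291)/2].
Ramification test: 97 | -291. The prime 97 ramifies in K.

ramified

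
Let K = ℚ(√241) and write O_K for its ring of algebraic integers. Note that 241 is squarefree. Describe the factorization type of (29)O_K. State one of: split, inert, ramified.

splits completely

Since 241 ≡ 1 mod 4, the ring of integers is ℤ[(1+√241)/2] with discriminant 241.
disc(K) = 241 is not divisible by 29; 29 is unramified.
(241/29) = 9^14 mod 29 = 1, giving Legendre symbol 1.
d is a quadratic residue mod p, hence 29 splits in O_K.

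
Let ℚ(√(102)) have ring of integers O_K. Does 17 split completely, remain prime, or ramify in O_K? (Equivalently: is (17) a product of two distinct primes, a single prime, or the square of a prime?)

Since 102 ≢ 1 mod 4, the ring of integers is ℤ[√102] with discriminant 4·102 = 408.
17 divides disc(K) = 408, so 17 ramifies.

ramified — (17) = 𝔭²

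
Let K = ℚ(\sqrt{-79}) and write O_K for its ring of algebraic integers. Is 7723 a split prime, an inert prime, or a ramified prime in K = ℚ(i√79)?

7723 remains inert

-79 mod 4 = 1, hence disc K = -79 and O_K = ℤ[(1+√-79)/2].
disc(K) = -79 is not divisible by 7723; 7723 is unramified.
(-79/7723) = 7644^3861 mod 7723 = 7722, giving Legendre symbol -1.
(-79/7723) = -1, so 7723 is inert.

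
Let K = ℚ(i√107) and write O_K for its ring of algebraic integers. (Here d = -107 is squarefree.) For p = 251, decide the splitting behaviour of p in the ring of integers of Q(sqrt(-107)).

d = -107 ≡ 1 (mod 4), so O_K = ℤ[(1+√-107)/2] and disc(K) = d = -107.
disc(K) = -107 is not divisible by 251; 251 is unramified.
(-107/251) = 144^125 mod 251 = 1, giving Legendre symbol 1.
d is a quadratic residue mod p, hence 251 splits in O_K.

p splits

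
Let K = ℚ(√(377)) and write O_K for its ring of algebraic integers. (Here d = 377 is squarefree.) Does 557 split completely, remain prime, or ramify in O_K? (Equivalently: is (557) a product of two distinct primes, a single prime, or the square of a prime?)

inert — (557) stays prime in O_K

d = 377 ≡ 1 (mod 4), so O_K = ℤ[(1+√377)/2] and disc(K) = d = 377.
557 ∤ 377, so 557 is unramified.
Legendre symbol by Euler's criterion: (377/557) ≡ 377^278 ≡ 556 (mod 557), i.e. (377/557) = -1.
d is a non-residue mod p, hence 557 remains inert in O_K.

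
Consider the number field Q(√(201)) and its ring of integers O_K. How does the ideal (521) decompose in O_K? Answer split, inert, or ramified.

521 splits in O_K

d = 201 ≡ 1 (mod 4), so O_K = ℤ[(1+√201)/2] and disc(K) = d = 201.
disc(K) = 201 is not divisible by 521; 521 is unramified.
Euler's criterion: 201^260 mod 521 = 1. Thus (201|521) = 1.
Legendre symbol 1 ⇒ 521 is split.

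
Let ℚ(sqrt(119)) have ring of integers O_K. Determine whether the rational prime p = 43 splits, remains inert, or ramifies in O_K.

d = 119 ≡ 3 (mod 4), so O_K = ℤ[√119] and disc(K) = 4d = 476.
43 ∤ 476, so 43 is unramified.
Legendre symbol by Euler's criterion: (119/43) ≡ 119^21 ≡ 42 (mod 43), i.e. (119/43) = -1.
Legendre symbol -1 ⇒ 43 is inert.

43 remains inert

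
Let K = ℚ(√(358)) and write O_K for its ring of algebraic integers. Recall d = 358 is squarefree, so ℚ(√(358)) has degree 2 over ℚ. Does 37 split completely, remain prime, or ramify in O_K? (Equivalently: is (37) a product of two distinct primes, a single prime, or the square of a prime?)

d = 358 ≡ 2 (mod 4), so O_K = ℤ[√358] and disc(K) = 4d = 1432.
37 ∤ 1432, so 37 is unramified.
Legendre symbol by Euler's criterion: (358/37) ≡ 358^18 ≡ 1 (mod 37), i.e. (358/37) = 1.
(358/37) = 1, so 37 splits.

37 splits in O_K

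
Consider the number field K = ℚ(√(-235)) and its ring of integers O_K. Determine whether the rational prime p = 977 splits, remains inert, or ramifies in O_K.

inert — (977) stays prime in O_K

-235 mod 4 = 1, hence disc K = -235 and O_K = ℤ[(1+√-235)/2].
977 ∤ -235, so 977 is unramified.
Euler's criterion: (-235)^488 mod 977 = 976. Thus (-235|977) = -1.
(-235/977) = -1, so 977 is inert.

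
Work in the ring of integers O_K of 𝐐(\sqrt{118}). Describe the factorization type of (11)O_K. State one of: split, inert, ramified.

d = 118 ≡ 2 (mod 4), so O_K = ℤ[√118] and disc(K) = 4d = 472.
11 ∤ 472, so 11 is unramified.
Euler's criterion: 118^5 mod 11 = 10. Thus (118|11) = -1.
Legendre symbol -1 ⇒ 11 is inert.

remains prime (inert)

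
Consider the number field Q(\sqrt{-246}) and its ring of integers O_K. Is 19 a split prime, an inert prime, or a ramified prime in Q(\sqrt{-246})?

split

d = -246 ≡ 2 (mod 4), so O_K = ℤ[√-246] and disc(K) = 4d = -984.
19 ∤ -984, so 19 is unramified.
(-246/19) = 1^9 mod 19 = 1, giving Legendre symbol 1.
Legendre symbol 1 ⇒ 19 is split.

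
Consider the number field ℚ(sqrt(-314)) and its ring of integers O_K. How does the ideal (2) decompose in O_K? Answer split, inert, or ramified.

p ramifies

Since -314 ≢ 1 mod 4, the ring of integers is ℤ[√-314] with discriminant 4·(-314) = -1256.
Ramification test: 2 | -1256. The prime 2 ramifies in K.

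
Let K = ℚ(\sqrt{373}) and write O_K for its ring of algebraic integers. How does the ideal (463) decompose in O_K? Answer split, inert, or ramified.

Since 373 ≡ 1 mod 4, the ring of integers is ℤ[(1+√373)/2] with discriminant 373.
disc(K) = 373 is not divisible by 463; 463 is unramified.
Euler's criterion: 373^231 mod 463 = 1. Thus (373|463) = 1.
d is a quadratic residue mod p, hence 463 splits in O_K.

splits completely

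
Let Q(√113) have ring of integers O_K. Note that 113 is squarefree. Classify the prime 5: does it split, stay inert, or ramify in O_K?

d = 113 ≡ 1 (mod 4), so O_K = ℤ[(1+√113)/2] and disc(K) = d = 113.
disc(K) = 113 is not divisible by 5; 5 is unramified.
(113/5) = 3^2 mod 5 = 4, giving Legendre symbol -1.
d is a non-residue mod p, hence 5 remains inert in O_K.

5 remains inert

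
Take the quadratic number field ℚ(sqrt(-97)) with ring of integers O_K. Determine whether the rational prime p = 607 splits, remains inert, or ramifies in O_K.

remains prime (inert)

-97 mod 4 = 3, hence disc K = 4·(-97) = -388 and O_K = ℤ[√-97].
disc(K) = -388 is not divisible by 607; 607 is unramified.
Euler's criterion: (-97)^303 mod 607 = 606. Thus (-97|607) = -1.
(-97/607) = -1, so 607 is inert.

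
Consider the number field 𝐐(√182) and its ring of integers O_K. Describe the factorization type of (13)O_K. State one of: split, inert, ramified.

ramified — (13) = 𝔭²

Since 182 ≢ 1 mod 4, the ring of integers is ℤ[√182] with discriminant 4·182 = 728.
Ramification test: 13 | 728. The prime 13 ramifies in K.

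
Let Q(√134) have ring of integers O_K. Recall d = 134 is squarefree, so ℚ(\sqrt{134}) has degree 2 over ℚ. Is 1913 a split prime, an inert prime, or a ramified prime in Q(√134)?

134 mod 4 = 2, hence disc K = 4·134 = 536 and O_K = ℤ[√134].
Since gcd(1913, 536) = 1 the prime 1913 does not ramify.
Legendre symbol by Euler's criterion: (134/1913) ≡ 134^956 ≡ 1 (mod 1913), i.e. (134/1913) = 1.
(134/1913) = 1, so 1913 splits.

p splits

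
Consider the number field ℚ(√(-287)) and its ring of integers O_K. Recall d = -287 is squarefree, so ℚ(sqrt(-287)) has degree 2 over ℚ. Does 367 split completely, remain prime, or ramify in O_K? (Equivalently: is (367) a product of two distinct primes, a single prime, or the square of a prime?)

inert

d = -287 ≡ 1 (mod 4), so O_K = ℤ[(1+√-287)/2] and disc(K) = d = -287.
disc(K) = -287 is not divisible by 367; 367 is unramified.
Compute (-287/367) via Euler: 80^((367-1)/2) mod 367 = 366, so (-287/367) = -1.
(-287/367) = -1, so 367 is inert.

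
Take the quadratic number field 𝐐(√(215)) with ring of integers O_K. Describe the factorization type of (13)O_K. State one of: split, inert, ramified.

215 mod 4 = 3, hence disc K = 4·215 = 860 and O_K = ℤ[√215].
disc(K) = 860 is not divisible by 13; 13 is unramified.
(215/13) = 7^6 mod 13 = 12, giving Legendre symbol -1.
Legendre symbol -1 ⇒ 13 is inert.

inert — (13) stays prime in O_K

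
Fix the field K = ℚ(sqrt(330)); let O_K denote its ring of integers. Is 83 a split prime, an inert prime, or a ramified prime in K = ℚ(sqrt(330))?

split — (83) = 𝔭₁𝔭₂ with 𝔭₁ ≠ 𝔭₂

Since 330 ≢ 1 mod 4, the ring of integers is ℤ[√330] with discriminant 4·330 = 1320.
83 ∤ 1320, so 83 is unramified.
(330/83) = 81^41 mod 83 = 1, giving Legendre symbol 1.
d is a quadratic residue mod p, hence 83 splits in O_K.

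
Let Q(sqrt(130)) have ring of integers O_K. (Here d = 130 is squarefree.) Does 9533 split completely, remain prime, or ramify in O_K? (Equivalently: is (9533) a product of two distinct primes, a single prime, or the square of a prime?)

splits completely

Since 130 ≢ 1 mod 4, the ring of integers is ℤ[√130] with discriminant 4·130 = 520.
Since gcd(9533, 520) = 1 the prime 9533 does not ramify.
Legendre symbol by Euler's criterion: (130/9533) ≡ 130^4766 ≡ 1 (mod 9533), i.e. (130/9533) = 1.
Legendre symbol 1 ⇒ 9533 is split.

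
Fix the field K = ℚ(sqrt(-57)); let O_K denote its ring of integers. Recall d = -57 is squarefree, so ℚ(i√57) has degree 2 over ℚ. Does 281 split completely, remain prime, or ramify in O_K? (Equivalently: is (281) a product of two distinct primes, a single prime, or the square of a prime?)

d = -57 ≡ 3 (mod 4), so O_K = ℤ[√-57] and disc(K) = 4d = -228.
disc(K) = -228 is not divisible by 281; 281 is unramified.
Euler's criterion: (-57)^140 mod 281 = 1. Thus (-57|281) = 1.
(-57/281) = 1, so 281 splits.

split — (281) = 𝔭₁𝔭₂ with 𝔭₁ ≠ 𝔭₂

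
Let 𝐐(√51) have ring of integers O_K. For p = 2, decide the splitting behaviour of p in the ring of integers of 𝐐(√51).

51 mod 4 = 3, hence disc K = 4·51 = 204 and O_K = ℤ[√51].
Ramification test: 2 | 204. The prime 2 ramifies in K.

ramified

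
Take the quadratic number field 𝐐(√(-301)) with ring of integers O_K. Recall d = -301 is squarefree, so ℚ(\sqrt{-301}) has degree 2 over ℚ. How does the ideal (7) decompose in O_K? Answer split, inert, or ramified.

7 is ramified

Since -301 ≢ 1 mod 4, the ring of integers is ℤ[√-301] with discriminant 4·(-301) = -1204.
disc(K) = -1204 = 7·(-172), so p = 7 is ramified.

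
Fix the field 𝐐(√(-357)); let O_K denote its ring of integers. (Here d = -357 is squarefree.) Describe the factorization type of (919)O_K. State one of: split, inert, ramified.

inert

-357 mod 4 = 3, hence disc K = 4·(-357) = -1428 and O_K = ℤ[√-357].
Since gcd(919, -1428) = 1 the prime 919 does not ramify.
(-357/919) = 562^459 mod 919 = 918, giving Legendre symbol -1.
(-357/919) = -1, so 919 is inert.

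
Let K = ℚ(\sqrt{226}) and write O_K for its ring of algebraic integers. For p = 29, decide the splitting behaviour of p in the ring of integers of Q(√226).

splits completely

226 mod 4 = 2, hence disc K = 4·226 = 904 and O_K = ℤ[√226].
29 ∤ 904, so 29 is unramified.
Compute (226/29) via Euler: 23^((29-1)/2) mod 29 = 1, so (226/29) = 1.
Legendre symbol 1 ⇒ 29 is split.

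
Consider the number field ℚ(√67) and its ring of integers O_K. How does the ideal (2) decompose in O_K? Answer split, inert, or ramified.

ramified — (2) = 𝔭²

Since 67 ≢ 1 mod 4, the ring of integers is ℤ[√67] with discriminant 4·67 = 268.
disc(K) = 268 = 2·134, so p = 2 is ramified.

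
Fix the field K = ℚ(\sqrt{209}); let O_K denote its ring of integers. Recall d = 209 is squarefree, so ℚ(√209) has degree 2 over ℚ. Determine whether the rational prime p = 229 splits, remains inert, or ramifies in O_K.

d = 209 ≡ 1 (mod 4), so O_K = ℤ[(1+√209)/2] and disc(K) = d = 209.
Since gcd(229, 209) = 1 the prime 229 does not ramify.
Euler's criterion: 209^114 mod 229 = 1. Thus (209|229) = 1.
(209/229) = 1, so 229 splits.

split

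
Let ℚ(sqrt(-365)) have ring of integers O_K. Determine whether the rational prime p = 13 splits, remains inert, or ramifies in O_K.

-365 mod 4 = 3, hence disc K = 4·(-365) = -1460 and O_K = ℤ[√-365].
disc(K) = -1460 is not divisible by 13; 13 is unramified.
Legendre symbol by Euler's criterion: (-365/13) ≡ (-365)^6 ≡ 1 (mod 13), i.e. (-365/13) = 1.
d is a quadratic residue mod p, hence 13 splits in O_K.

splits completely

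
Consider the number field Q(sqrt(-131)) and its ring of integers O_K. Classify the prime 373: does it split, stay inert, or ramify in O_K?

373 remains inert

-131 mod 4 = 1, hence disc K = -131 and O_K = ℤ[(1+√-131)/2].
Since gcd(373, -131) = 1 the prime 373 does not ramify.
Compute (-131/373) via Euler: 242^((373-1)/2) mod 373 = 372, so (-131/373) = -1.
(-131/373) = -1, so 373 is inert.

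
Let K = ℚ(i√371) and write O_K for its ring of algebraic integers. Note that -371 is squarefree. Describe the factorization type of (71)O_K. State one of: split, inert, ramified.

-371 mod 4 = 1, hence disc K = -371 and O_K = ℤ[(1+√-371)/2].
disc(K) = -371 is not divisible by 71; 71 is unramified.
Compute (-371/71) via Euler: 55^((71-1)/2) mod 71 = 70, so (-371/71) = -1.
d is a non-residue mod p, hence 71 remains inert in O_K.

p is inert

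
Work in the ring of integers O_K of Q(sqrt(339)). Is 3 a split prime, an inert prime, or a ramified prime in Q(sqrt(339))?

339 mod 4 = 3, hence disc K = 4·339 = 1356 and O_K = ℤ[√339].
3 divides disc(K) = 1356, so 3 ramifies.

p ramifies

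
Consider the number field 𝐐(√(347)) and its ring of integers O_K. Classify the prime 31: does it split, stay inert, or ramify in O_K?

d = 347 ≡ 3 (mod 4), so O_K = ℤ[√347] and disc(K) = 4d = 1388.
31 ∤ 1388, so 31 is unramified.
Legendre symbol by Euler's criterion: (347/31) ≡ 347^15 ≡ 30 (mod 31), i.e. (347/31) = -1.
(347/31) = -1, so 31 is inert.

remains prime (inert)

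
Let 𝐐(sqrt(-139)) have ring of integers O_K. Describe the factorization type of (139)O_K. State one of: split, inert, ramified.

139 is ramified

Since -139 ≡ 1 mod 4, the ring of integers is ℤ[(1+√-139)/2] with discriminant -139.
disc(K) = -139 = 139·(-1), so p = 139 is ramified.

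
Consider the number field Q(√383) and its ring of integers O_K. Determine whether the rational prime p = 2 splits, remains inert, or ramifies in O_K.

ramified

383 mod 4 = 3, hence disc K = 4·383 = 1532 and O_K = ℤ[√383].
2 divides disc(K) = 1532, so 2 ramifies.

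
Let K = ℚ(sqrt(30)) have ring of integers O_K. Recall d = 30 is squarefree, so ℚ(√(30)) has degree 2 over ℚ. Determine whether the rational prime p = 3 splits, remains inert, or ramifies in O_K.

30 mod 4 = 2, hence disc K = 4·30 = 120 and O_K = ℤ[√30].
disc(K) = 120 = 3·40, so p = 3 is ramified.

ramified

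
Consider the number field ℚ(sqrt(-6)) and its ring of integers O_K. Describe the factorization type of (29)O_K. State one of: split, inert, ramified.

p splits

Since -6 ≢ 1 mod 4, the ring of integers is ℤ[√-6] with discriminant 4·(-6) = -24.
29 ∤ -24, so 29 is unramified.
(-6/29) = 23^14 mod 29 = 1, giving Legendre symbol 1.
(-6/29) = 1, so 29 splits.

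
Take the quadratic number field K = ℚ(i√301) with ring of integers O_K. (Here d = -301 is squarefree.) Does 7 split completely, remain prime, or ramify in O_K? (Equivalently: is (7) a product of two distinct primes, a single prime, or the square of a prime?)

ramifies in O_K

Since -301 ≢ 1 mod 4, the ring of integers is ℤ[√-301] with discriminant 4·(-301) = -1204.
disc(K) = -1204 = 7·(-172), so p = 7 is ramified.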